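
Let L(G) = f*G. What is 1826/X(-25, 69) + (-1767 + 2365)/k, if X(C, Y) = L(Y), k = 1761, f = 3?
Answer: 1113124/121509 ≈ 9.1608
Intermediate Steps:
L(G) = 3*G
X(C, Y) = 3*Y
1826/X(-25, 69) + (-1767 + 2365)/k = 1826/((3*69)) + (-1767 + 2365)/1761 = 1826/207 + 598*(1/1761) = 1826*(1/207) + 598/1761 = 1826/207 + 598/1761 = 1113124/121509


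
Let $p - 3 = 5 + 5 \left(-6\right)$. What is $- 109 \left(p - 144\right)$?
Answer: $18094$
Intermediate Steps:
$p = -22$ ($p = 3 + \left(5 + 5 \left(-6\right)\right) = 3 + \left(5 - 30\right) = 3 - 25 = -22$)
$- 109 \left(p - 144\right) = - 109 \left(-22 - 144\right) = \left(-109\right) \left(-166\right) = 18094$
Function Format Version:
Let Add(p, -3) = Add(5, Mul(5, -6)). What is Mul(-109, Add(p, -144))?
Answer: 18094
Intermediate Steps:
p = -22 (p = Add(3, Add(5, Mul(5, -6))) = Add(3, Add(5, -30)) = Add(3, -25) = -22)
Mul(-109, Add(p, -144)) = Mul(-109, Add(-22, -144)) = Mul(-109, -166) = 18094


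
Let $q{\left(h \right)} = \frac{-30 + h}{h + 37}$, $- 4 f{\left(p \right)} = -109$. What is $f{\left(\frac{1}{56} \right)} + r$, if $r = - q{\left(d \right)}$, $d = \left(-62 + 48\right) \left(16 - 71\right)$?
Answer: $\frac{85003}{3228} \approx 26.333$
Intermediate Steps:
$f{\left(p \right)} = \frac{109}{4}$ ($f{\left(p \right)} = \left(- \frac{1}{4}\right) \left(-109\right) = \frac{109}{4}$)
$d = 770$ ($d = \left(-14\right) \left(-55\right) = 770$)
$q{\left(h \right)} = \frac{-30 + h}{37 + h}$
$r = - \frac{740}{807}$ ($r = - \frac{-30 + 770}{37 + 770} = - \frac{740}{807} \approx -0.91698$)
$f{\left(\frac{1}{56} \right)} + r = \frac{109}{4} - \frac{740}{807} = \frac{85003}{3228}$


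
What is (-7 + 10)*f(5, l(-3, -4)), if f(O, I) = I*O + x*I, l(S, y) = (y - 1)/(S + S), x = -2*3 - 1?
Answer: -5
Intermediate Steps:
x = -7 (x = -6 - 1 = -7)
l(S, y) = (-1 + y)/(2*S) (l(S, y) = (-1 + y)/((2*S)) = (-1 + y)*(1/(2*S)) = (-1 + y)/(2*S))
f(O, I) = -7*I + I*O (f(O, I) = I*O - 7*I = -7*I + I*O)
(-7 + 10)*f(5, l(-3, -4)) = (-7 + 10)*(((1/2)*(-1 - 4)/(-3))*(-7 + 5)) = 3*(((1/2)*(-1/3)*(-5))*(-2)) = 3*((5/6)*(-2)) = 3*(-5/3) = -5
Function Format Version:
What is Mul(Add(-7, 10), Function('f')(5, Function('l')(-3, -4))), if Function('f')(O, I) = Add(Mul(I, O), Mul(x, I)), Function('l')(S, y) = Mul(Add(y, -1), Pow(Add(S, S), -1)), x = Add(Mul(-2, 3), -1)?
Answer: -5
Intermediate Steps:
x = -7 (x = Add(-6, -1) = -7)
Function('l')(S, y) = Mul(Rational(1, 2), Pow(S, -1), Add(-1, y)) (Function('l')(S, y) = Mul(Add(-1, y), Pow(Mul(2, S), -1)) = Mul(Add(-1, y), Mul(Rational(1, 2), Pow(S, -1))) = Mul(Rational(1, 2), Pow(S, -1), Add(-1, y)))
Function('f')(O, I) = Add(Mul(-7, I), Mul(I, O)) (Function('f')(O, I) = Add(Mul(I, O), Mul(-7, I)) = Add(Mul(-7, I), Mul(I, O)))
Mul(Add(-7, 10), Function('f')(5, Function('l')(-3, -4))) = Mul(Add(-7, 10), Mul(Mul(Rational(1, 2), Pow(-3, -1), Add(-1, -4)), Add(-7, 5))) = Mul(3, Mul(Mul(Rational(1, 2), Rational(-1, 3), -5), -2)) = Mul(3, Mul(Rational(5, 6), -2)) = Mul(3, Rational(-5, 3)) = -5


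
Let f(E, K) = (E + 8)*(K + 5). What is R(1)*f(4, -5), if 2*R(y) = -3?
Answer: 0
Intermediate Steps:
R(y) = -3/2 (R(y) = (1/2)*(-3) = -3/2)
f(E, K) = (5 + K)*(8 + E) (f(E, K) = (8 + E)*(5 + K) = (5 + K)*(8 + E))
R(1)*f(4, -5) = -3*(40 + 5*4 + 8*(-5) + 4*(-5))/2 = -3*(40 + 20 - 40 - 20)/2 = -3/2*0 = 0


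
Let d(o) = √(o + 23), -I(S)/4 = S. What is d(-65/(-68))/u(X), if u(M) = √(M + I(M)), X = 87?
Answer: -I*√89233/986 ≈ -0.30296*I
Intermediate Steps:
I(S) = -4*S
u(M) = √3*√(-M) (u(M) = √(M - 4*M) = √(-3*M) = √3*√(-M))
d(o) = √(23 + o)
d(-65/(-68))/u(X) = √(23 - 65/(-68))/((√3*√(-1*87))) = √(23 - 65*(-1/68))/((√3*√(-87))) = √(23 + 65/68)/((√3*(I*√87))) = √(1629/68)/((3*I*√29)) = (3*√3077/34)*(-I*√29/87) = -I*√89233/986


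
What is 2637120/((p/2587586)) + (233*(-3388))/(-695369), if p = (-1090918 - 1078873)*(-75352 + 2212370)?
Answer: -542333960563497964/1612172146882292411 ≈ -0.33640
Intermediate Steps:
p = -4636882423238 (p = -2169791*2137018 = -4636882423238)
2637120/((p/2587586)) + (233*(-3388))/(-695369) = 2637120/((-4636882423238/2587586)) + (233*(-3388))/(-695369) = 2637120/((-4636882423238*1/2587586)) - 789404*(-1/695369) = 2637120/(-2318441211619/1293793) + 789404/695369 = 2637120*(-1293793/2318441211619) + 789404/695369 = -3411887396160/2318441211619 + 789404/695369 = -542333960563497964/1612172146882292411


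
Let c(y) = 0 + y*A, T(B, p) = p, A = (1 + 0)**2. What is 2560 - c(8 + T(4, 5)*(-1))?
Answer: 2557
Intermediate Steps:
A = 1 (A = 1**2 = 1)
c(y) = y (c(y) = 0 + y*1 = 0 + y = y)
2560 - c(8 + T(4, 5)*(-1)) = 2560 - (8 + 5*(-1)) = 2560 - (8 - 5) = 2560 - 1*3 = 2560 - 3 = 2557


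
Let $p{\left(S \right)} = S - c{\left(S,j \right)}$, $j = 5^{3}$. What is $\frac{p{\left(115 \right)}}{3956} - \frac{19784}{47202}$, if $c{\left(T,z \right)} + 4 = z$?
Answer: $- \frac{19637179}{46682778} \approx -0.42065$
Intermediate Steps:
$j = 125$
$c{\left(T,z \right)} = -4 + z$
$p{\left(S \right)} = -121 + S$ ($p{\left(S \right)} = S - \left(-4 + 125\right) = S - 121 = -121 + S$)
$\frac{p{\left(115 \right)}}{3956} - \frac{19784}{47202} = \frac{-121 + 115}{3956} - \frac{19784}{47202} = \left(-6\right) \frac{1}{3956} - \frac{9892}{23601} = - \frac{3}{1978} - \frac{9892}{23601} = - \frac{19637179}{46682778}$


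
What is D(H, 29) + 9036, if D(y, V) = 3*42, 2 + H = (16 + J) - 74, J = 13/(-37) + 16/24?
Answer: 9162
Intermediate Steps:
J = 35/111 (J = 13*(-1/37) + 16*(1/24) = -13/37 + ⅔ = 35/111 ≈ 0.31532)
H = -6625/111 (H = -2 + ((16 + 35/111) - 74) = -2 + (1811/111 - 74) = -2 - 6403/111 = -6625/111 ≈ -59.685)
D(y, V) = 126
D(H, 29) + 9036 = 126 + 9036 = 9162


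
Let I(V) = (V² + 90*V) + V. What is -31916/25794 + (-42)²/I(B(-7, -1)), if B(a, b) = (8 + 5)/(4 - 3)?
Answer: 293773/4359186 ≈ 0.067392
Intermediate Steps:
B(a, b) = 13 (B(a, b) = 13/1 = 13*1 = 13)
I(V) = V² + 91*V
-31916/25794 + (-42)²/I(B(-7, -1)) = -31916/25794 + (-42)²/((13*(91 + 13))) = -31916*1/25794 + 1764/((13*104)) = -15958/12897 + 1764/1352 = -15958/12897 + 1764*(1/1352) = -15958/12897 + 441/338 = 293773/4359186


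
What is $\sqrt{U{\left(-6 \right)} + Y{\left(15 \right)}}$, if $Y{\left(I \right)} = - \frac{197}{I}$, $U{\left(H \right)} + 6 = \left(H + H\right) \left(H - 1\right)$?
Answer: $\frac{\sqrt{14595}}{15} \approx 8.054$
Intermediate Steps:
$U{\left(H \right)} = -6 + 2 H \left(-1 + H\right)$ ($U{\left(H \right)} = -6 + \left(H + H\right) \left(H - 1\right) = -6 + 2 H \left(-1 + H\right)$)
$\sqrt{U{\left(-6 \right)} + Y{\left(15 \right)}} = \sqrt{\left(-6 - -12 + 2 \left(-6\right)^{2}\right) - \frac{197}{15}} = \sqrt{\left(-6 + 12 + 2 \cdot 36\right) - \frac{197}{15}} = \sqrt{\left(-6 + 12 + 72\right) - \frac{197}{15}} = \sqrt{78 - \frac{197}{15}} = \sqrt{\frac{973}{15}} = \frac{\sqrt{14595}}{15}$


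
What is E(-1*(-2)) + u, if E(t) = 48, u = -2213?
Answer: -2165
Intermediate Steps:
E(-1*(-2)) + u = 48 - 2213 = -2165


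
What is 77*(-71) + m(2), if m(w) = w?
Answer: -5465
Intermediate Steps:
77*(-71) + m(2) = 77*(-71) + 2 = -5467 + 2 = -5465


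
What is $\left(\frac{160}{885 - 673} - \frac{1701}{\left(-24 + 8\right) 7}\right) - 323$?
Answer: $- \frac{260385}{848} \approx -307.06$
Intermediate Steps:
$\left(\frac{160}{885 - 673} - \frac{1701}{\left(-24 + 8\right) 7}\right) - 323 = \left(\frac{160}{885 - 673} - \frac{1701}{\left(-16\right) 7}\right) - 323 = \left(\frac{160}{212} - \frac{1701}{-112}\right) - 323 = \left(160 \cdot \frac{1}{212} - - \frac{243}{16}\right) - 323 = \left(\frac{40}{53} + \frac{243}{16}\right) - 323 = \frac{13519}{848} - 323 = - \frac{260385}{848}$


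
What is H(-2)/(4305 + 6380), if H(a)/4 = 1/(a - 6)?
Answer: -1/21370 ≈ -4.6795e-5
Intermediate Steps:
H(a) = 4/(-6 + a) (H(a) = 4/(a - 6) = 4/(-6 + a))
H(-2)/(4305 + 6380) = (4/(-6 - 2))/(4305 + 6380) = (4/(-8))/10685 = (4*(-⅛))/10685 = (1/10685)*(-½) = -1/21370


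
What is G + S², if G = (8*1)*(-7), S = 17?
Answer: 233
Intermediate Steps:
G = -56 (G = 8*(-7) = -56)
G + S² = -56 + 17² = -56 + 289 = 233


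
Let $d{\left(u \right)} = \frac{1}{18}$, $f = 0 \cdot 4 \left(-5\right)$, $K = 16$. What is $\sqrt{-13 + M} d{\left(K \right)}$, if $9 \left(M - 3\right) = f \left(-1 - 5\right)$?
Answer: $\frac{i \sqrt{10}}{18} \approx 0.17568 i$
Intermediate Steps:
$f = 0$ ($f = 0 \left(-5\right) = 0$)
$M = 3$ ($M = 3 + \frac{0 \left(-1 - 5\right)}{9} = 3 + \frac{0 \left(-6\right)}{9} = 3 + \frac{1}{9} \cdot 0 = 3 + 0 = 3$)
$d{\left(u \right)} = \frac{1}{18}$
$\sqrt{-13 + M} d{\left(K \right)} = \sqrt{-13 + 3} \cdot \frac{1}{18} = \sqrt{-10} \cdot \frac{1}{18} = i \sqrt{10} \cdot \frac{1}{18} = \frac{i \sqrt{10}}{18}$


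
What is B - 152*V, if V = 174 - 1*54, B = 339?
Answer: -17901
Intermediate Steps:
V = 120 (V = 174 - 54 = 120)
B - 152*V = 339 - 152*120 = 339 - 18240 = -17901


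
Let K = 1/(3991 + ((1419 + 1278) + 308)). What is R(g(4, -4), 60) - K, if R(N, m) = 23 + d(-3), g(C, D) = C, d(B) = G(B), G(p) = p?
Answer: 139919/6996 ≈ 20.000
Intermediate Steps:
d(B) = B
R(N, m) = 20 (R(N, m) = 23 - 3 = 20)
K = 1/6996 (K = 1/(3991 + (2697 + 308)) = 1/(3991 + 3005) = 1/6996 ≈ 0.00014294)
R(g(4, -4), 60) - K = 20 - 1*1/6996 = 20 - 1/6996 = 139919/6996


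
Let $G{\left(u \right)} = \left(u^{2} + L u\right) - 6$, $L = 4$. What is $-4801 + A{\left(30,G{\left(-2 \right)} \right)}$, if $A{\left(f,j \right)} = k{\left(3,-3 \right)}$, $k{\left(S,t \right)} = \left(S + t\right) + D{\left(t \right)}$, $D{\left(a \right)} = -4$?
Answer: $-4805$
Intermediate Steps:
$G{\left(u \right)} = -6 + u^{2} + 4 u$ ($G{\left(u \right)} = \left(u^{2} + 4 u\right) - 6 = -6 + u^{2} + 4 u$)
$k{\left(S,t \right)} = -4 + S + t$ ($k{\left(S,t \right)} = \left(S + t\right) - 4 = -4 + S + t$)
$A{\left(f,j \right)} = -4$ ($A{\left(f,j \right)} = -4 + 3 - 3 = -4$)
$-4801 + A{\left(30,G{\left(-2 \right)} \right)} = -4801 - 4 = -4805$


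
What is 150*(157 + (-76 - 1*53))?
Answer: 4200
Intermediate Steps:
150*(157 + (-76 - 1*53)) = 150*(157 + (-76 - 53)) = 150*(157 - 129) = 150*28 = 4200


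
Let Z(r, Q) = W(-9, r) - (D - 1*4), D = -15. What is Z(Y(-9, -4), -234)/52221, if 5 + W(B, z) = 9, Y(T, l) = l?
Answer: 23/52221 ≈ 0.00044044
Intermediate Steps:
W(B, z) = 4 (W(B, z) = -5 + 9 = 4)
Z(r, Q) = 23 (Z(r, Q) = 4 - (-15 - 1*4) = 4 - (-15 - 4) = 4 - 1*(-19) = 4 + 19 = 23)
Z(Y(-9, -4), -234)/52221 = 23/52221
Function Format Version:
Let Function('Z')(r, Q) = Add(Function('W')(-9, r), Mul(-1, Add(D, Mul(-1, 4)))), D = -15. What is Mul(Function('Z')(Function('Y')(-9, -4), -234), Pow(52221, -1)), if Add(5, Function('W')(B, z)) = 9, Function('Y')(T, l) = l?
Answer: Rational(23, 52221) ≈ 0.00044044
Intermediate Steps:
Function('W')(B, z) = 4 (Function('W')(B, z) = Add(-5, 9) = 4)
Function('Z')(r, Q) = 23 (Function('Z')(r, Q) = Add(4, Mul(-1, Add(-15, Mul(-1, 4)))) = Add(4, Mul(-1, Add(-15, -4))) = Add(4, Mul(-1, -19)) = Add(4, 19) = 23)
Mul(Function('Z')(Function('Y')(-9, -4), -234), Pow(52221, -1)) = Mul(23, Pow(52221, -1)) = Mul(23, Rational(1, 52221)) = Rational(23, 52221)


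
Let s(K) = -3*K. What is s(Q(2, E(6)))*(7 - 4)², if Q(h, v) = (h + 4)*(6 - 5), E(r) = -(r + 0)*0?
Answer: -162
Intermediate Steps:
E(r) = 0 (E(r) = -r*0 = 0)
Q(h, v) = 4 + h (Q(h, v) = (4 + h)*1 = 4 + h)
s(Q(2, E(6)))*(7 - 4)² = (-3*(4 + 2))*(7 - 4)² = -3*6*3² = -18*9 = -162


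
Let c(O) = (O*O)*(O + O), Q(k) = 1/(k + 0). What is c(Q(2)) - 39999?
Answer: -159995/4 ≈ -39999.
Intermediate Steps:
Q(k) = 1/k
c(O) = 2*O³ (c(O) = O²*(2*O) = 2*O³)
c(Q(2)) - 39999 = 2*(1/2)³ - 39999 = 2*(½)³ - 39999 = 2*(⅛) - 39999 = ¼ - 39999 = -159995/4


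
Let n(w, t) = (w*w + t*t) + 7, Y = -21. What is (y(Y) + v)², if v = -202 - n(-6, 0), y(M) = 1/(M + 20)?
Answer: 60516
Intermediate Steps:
n(w, t) = 7 + t² + w² (n(w, t) = (w² + t²) + 7 = (t² + w²) + 7 = 7 + t² + w²)
y(M) = 1/(20 + M)
v = -245 (v = -202 - (7 + 0² + (-6)²) = -202 - (7 + 0 + 36) = -202 - 1*43 = -202 - 43 = -245)
(y(Y) + v)² = (1/(20 - 21) - 245)² = (1/(-1) - 245)² = (-1 - 245)² = (-246)² = 60516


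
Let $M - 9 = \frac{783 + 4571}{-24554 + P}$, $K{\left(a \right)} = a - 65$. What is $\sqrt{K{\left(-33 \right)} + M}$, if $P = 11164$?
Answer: $\frac{2 i \sqrt{1001792935}}{6695} \approx 9.4552 i$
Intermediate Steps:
$K{\left(a \right)} = -65 + a$ ($K{\left(a \right)} = a - 65 = -65 + a$)
$M = \frac{57578}{6695}$ ($M = 9 + \frac{783 + 4571}{-24554 + 11164} = 9 + \frac{5354}{-13390} = 9 + 5354 \left(- \frac{1}{13390}\right) = 9 - \frac{2677}{6695} = \frac{57578}{6695} \approx 8.6001$)
$\sqrt{K{\left(-33 \right)} + M} = \sqrt{\left(-65 - 33\right) + \frac{57578}{6695}} = \sqrt{-98 + \frac{57578}{6695}} = \sqrt{- \frac{598532}{6695}} = \frac{2 i \sqrt{1001792935}}{6695}$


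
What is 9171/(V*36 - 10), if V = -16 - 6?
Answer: -9171/802 ≈ -11.435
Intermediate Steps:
V = -22
9171/(V*36 - 10) = 9171/(-22*36 - 10) = 9171/(-792 - 10) = 9171/(-802) = 9171*(-1/802) = -9171/802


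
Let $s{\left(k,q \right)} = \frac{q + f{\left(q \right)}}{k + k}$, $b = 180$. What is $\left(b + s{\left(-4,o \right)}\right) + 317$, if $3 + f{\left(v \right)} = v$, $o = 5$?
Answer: $\frac{3969}{8} \approx 496.13$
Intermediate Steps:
$f{\left(v \right)} = -3 + v$
$s{\left(k,q \right)} = \frac{-3 + 2 q}{2 k}$ ($s{\left(k,q \right)} = \frac{q + \left(-3 + q\right)}{k + k} = \frac{-3 + 2 q}{2 k}$)
$\left(b + s{\left(-4,o \right)}\right) + 317 = \left(180 + \frac{- \frac{3}{2} + 5}{-4}\right) + 317 = \left(180 - \frac{7}{8}\right) + 317 = \frac{1433}{8} + 317 = \frac{3969}{8}$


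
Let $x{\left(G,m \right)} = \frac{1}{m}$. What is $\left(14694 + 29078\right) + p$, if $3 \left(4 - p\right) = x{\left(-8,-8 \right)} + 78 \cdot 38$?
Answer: $\frac{1026913}{24} \approx 42788.0$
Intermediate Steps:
$p = - \frac{23615}{24}$ ($p = 4 - \frac{\frac{1}{-8} + 78 \cdot 38}{3} = 4 - \frac{- \frac{1}{8} + 2964}{3} = 4 - \frac{23711}{24} = - \frac{23615}{24} \approx -983.96$)
$\left(14694 + 29078\right) + p = \left(14694 + 29078\right) - \frac{23615}{24} = 43772 - \frac{23615}{24} = \frac{1026913}{24}$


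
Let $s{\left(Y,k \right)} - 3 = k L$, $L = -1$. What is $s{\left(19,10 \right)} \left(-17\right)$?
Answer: $119$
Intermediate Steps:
$s{\left(Y,k \right)} = 3 - k$ ($s{\left(Y,k \right)} = 3 + k \left(-1\right) = 3 - k$)
$s{\left(19,10 \right)} \left(-17\right) = \left(3 - 10\right) \left(-17\right) = \left(-7\right) \left(-17\right) = 119$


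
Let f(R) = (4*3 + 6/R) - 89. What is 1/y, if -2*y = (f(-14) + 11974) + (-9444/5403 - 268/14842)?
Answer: -93556547/556418462751 ≈ -0.00016814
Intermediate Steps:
f(R) = -77 + 6/R (f(R) = (12 + 6/R) - 89 = -77 + 6/R)
y = -556418462751/93556547 (y = -(((-77 + 6/(-14)) + 11974) + (-9444/5403 - 268/14842))/2 = -(((-77 + 6*(-1/14)) + 11974) + (-9444*1/5403 - 268*1/14842))/2 = -(((-77 - 3/7) + 11974) + (-3148/1801 - 134/7421))/2 = -((-542/7 + 11974) - 23602642/13365221)/2 = -(83276/7 - 23602642/13365221)/2 = -½*1112836925502/93556547 = -556418462751/93556547 ≈ -5947.4)
1/y = 1/(-556418462751/93556547) = -93556547/556418462751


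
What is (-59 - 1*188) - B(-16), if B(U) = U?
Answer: -231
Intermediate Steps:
(-59 - 1*188) - B(-16) = (-59 - 1*188) - 1*(-16) = (-59 - 188) + 16 = -247 + 16 = -231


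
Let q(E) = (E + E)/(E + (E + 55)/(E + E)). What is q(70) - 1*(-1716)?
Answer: 682036/397 ≈ 1718.0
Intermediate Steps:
q(E) = 2*E/(E + (55 + E)/(2*E)) (q(E) = (2*E)/(E + (55 + E)/((2*E))) = (2*E)/(E + (55 + E)*(1/(2*E))) = (2*E)/(E + (55 + E)/(2*E)) = 2*E/(E + (55 + E)/(2*E)))
q(70) - 1*(-1716) = 4*70**2/(55 + 70 + 2*70**2) - 1*(-1716) = 4*4900/(55 + 70 + 2*4900) + 1716 = 4*4900/(55 + 70 + 9800) + 1716 = 4*4900/9925 + 1716 = 4*4900*(1/9925) + 1716 = 784/397 + 1716 = 682036/397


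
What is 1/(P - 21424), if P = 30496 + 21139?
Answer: 1/30211 ≈ 3.3101e-5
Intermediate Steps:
P = 51635
1/(P - 21424) = 1/(51635 - 21424) = 1/30211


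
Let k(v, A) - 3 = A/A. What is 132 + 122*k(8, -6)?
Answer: 620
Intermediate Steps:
k(v, A) = 4 (k(v, A) = 3 + A/A = 3 + 1 = 4)
132 + 122*k(8, -6) = 132 + 122*4 = 132 + 488 = 620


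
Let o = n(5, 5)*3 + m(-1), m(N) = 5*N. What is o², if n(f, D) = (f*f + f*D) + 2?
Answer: 22801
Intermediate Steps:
n(f, D) = 2 + f² + D*f (n(f, D) = (f² + D*f) + 2 = 2 + f² + D*f)
o = 151 (o = (2 + 5² + 5*5)*3 + 5*(-1) = (2 + 25 + 25)*3 - 5 = 52*3 - 5 = 156 - 5 = 151)
o² = 151² = 22801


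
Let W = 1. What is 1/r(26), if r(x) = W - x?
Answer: -1/25 ≈ -0.040000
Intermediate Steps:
r(x) = 1 - x
1/r(26) = 1/(1 - 1*26) = 1/(1 - 26) = 1/(-25) = -1/25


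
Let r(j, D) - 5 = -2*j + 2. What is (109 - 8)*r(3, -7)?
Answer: 101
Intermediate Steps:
r(j, D) = 7 - 2*j (r(j, D) = 5 + (-2*j + 2) = 5 + (2 - 2*j) = 7 - 2*j)
(109 - 8)*r(3, -7) = (109 - 8)*(7 - 2*3) = 101*(7 - 6) = 101*1 = 101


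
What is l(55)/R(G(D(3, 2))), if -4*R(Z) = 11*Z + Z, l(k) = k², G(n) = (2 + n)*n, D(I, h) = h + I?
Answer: -605/21 ≈ -28.810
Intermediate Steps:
D(I, h) = I + h
G(n) = n*(2 + n)
R(Z) = -3*Z (R(Z) = -(11*Z + Z)/4 = -3*Z)
l(55)/R(G(D(3, 2))) = 55²/((-3*(3 + 2)*(2 + (3 + 2)))) = 3025/((-15*(2 + 5))) = 3025/((-15*7)) = 3025/((-3*35)) = 3025/(-105) = 3025*(-1/105) = -605/21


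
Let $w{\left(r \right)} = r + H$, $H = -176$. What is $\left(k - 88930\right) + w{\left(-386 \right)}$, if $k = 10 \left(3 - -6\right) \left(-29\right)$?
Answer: $-92102$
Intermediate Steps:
$w{\left(r \right)} = -176 + r$ ($w{\left(r \right)} = r - 176 = -176 + r$)
$k = -2610$ ($k = 10 \left(3 + 6\right) \left(-29\right) = 10 \cdot 9 \left(-29\right) = 90 \left(-29\right) = -2610$)
$\left(k - 88930\right) + w{\left(-386 \right)} = \left(-2610 - 88930\right) - 562 = -91540 - 562 = -92102$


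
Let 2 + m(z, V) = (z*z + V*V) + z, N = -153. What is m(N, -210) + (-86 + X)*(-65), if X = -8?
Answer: 73464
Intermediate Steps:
m(z, V) = -2 + z + V² + z² (m(z, V) = -2 + ((z*z + V*V) + z) = -2 + ((z² + V²) + z) = -2 + ((V² + z²) + z) = -2 + (z + V² + z²) = -2 + z + V² + z²)
m(N, -210) + (-86 + X)*(-65) = (-2 - 153 + (-210)² + (-153)²) + (-86 - 8)*(-65) = (-2 - 153 + 44100 + 23409) - 94*(-65) = 67354 + 6110 = 73464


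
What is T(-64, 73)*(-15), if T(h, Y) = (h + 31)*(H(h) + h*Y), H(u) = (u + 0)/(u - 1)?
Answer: -30057984/13 ≈ -2.3122e+6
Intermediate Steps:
H(u) = u/(-1 + u)
T(h, Y) = (31 + h)*(Y*h + h/(-1 + h)) (T(h, Y) = (h + 31)*(h/(-1 + h) + h*Y) = (31 + h)*(h/(-1 + h) + Y*h) = (31 + h)*(Y*h + h/(-1 + h)))
T(-64, 73)*(-15) = -64*(31 - 64 + 73*(-1 - 64)*(31 - 64))/(-1 - 64)*(-15) = -64*(31 - 64 + 73*(-65)*(-33))/(-65)*(-15) = -64*(-1/65)*(31 - 64 + 156585)*(-15) = -64*(-1/65)*156552*(-15) = (10019328/65)*(-15) = -30057984/13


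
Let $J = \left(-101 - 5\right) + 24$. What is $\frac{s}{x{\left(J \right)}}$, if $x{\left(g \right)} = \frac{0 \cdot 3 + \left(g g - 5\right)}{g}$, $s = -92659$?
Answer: $\frac{7598038}{6719} \approx 1130.8$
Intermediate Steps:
$J = -82$ ($J = -106 + 24 = -82$)
$x{\left(g \right)} = \frac{-5 + g^{2}}{g}$ ($x{\left(g \right)} = \frac{0 + \left(g^{2} - 5\right)}{g} = \frac{0 + \left(-5 + g^{2}\right)}{g} = \frac{-5 + g^{2}}{g}$)
$\frac{s}{x{\left(J \right)}} = - \frac{92659}{-82 - \frac{5}{-82}} = - \frac{92659}{-82 - - \frac{5}{82}} = - \frac{92659}{-82 + \frac{5}{82}} = - \frac{92659}{- \frac{6719}{82}} = \left(-92659\right) \left(- \frac{82}{6719}\right) = \frac{7598038}{6719}$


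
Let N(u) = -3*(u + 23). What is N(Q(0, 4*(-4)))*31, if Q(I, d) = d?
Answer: -651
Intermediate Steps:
N(u) = -69 - 3*u (N(u) = -3*(23 + u) = -69 - 3*u)
N(Q(0, 4*(-4)))*31 = (-69 - 12*(-4))*31 = (-69 - 3*(-16))*31 = (-69 + 48)*31 = -21*31 = -651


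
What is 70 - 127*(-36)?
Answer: 4642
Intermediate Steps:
70 - 127*(-36) = 70 + 4572 = 4642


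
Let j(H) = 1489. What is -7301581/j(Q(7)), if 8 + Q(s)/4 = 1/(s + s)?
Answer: -7301581/1489 ≈ -4903.7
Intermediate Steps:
Q(s) = -32 + 2/s (Q(s) = -32 + 4/(s + s) = -32 + 4/((2*s)) = -32 + 4*(1/(2*s)) = -32 + 2/s)
-7301581/j(Q(7)) = -7301581/1489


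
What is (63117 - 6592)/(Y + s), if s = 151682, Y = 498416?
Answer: 56525/650098 ≈ 0.086948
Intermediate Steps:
(63117 - 6592)/(Y + s) = (63117 - 6592)/(498416 + 151682) = 56525/650098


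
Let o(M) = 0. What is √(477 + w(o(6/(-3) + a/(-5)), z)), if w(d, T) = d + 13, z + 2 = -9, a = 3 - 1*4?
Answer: 7*√10 ≈ 22.136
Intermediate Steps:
a = -1 (a = 3 - 4 = -1)
z = -11 (z = -2 - 9 = -11)
w(d, T) = 13 + d
√(477 + w(o(6/(-3) + a/(-5)), z)) = √(477 + (13 + 0)) = √(477 + 13) = √490 = 7*√10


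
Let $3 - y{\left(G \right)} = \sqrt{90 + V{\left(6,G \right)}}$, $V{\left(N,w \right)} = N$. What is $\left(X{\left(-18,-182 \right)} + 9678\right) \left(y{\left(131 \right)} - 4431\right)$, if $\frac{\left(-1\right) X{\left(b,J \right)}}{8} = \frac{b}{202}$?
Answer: $- \frac{4328591400}{101} - \frac{3910200 \sqrt{6}}{101} \approx -4.2952 \cdot 10^{7}$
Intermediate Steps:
$X{\left(b,J \right)} = - \frac{4 b}{101}$ ($X{\left(b,J \right)} = - 8 \frac{b}{202} = - \frac{4 b}{101}$)
$y{\left(G \right)} = 3 - 4 \sqrt{6}$ ($y{\left(G \right)} = 3 - \sqrt{90 + 6} = 3 - \sqrt{96} = 3 - 4 \sqrt{6}$)
$\left(X{\left(-18,-182 \right)} + 9678\right) \left(y{\left(131 \right)} - 4431\right) = \left(\left(- \frac{4}{101}\right) \left(-18\right) + 9678\right) \left(\left(3 - 4 \sqrt{6}\right) - 4431\right) = \left(\frac{72}{101} + 9678\right) \left(-4428 - 4 \sqrt{6}\right) = \frac{977550 \left(-4428 - 4 \sqrt{6}\right)}{101} = - \frac{4328591400}{101} - \frac{3910200 \sqrt{6}}{101}$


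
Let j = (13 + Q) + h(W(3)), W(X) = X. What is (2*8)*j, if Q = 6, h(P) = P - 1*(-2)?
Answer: 384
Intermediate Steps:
h(P) = 2 + P (h(P) = P + 2 = 2 + P)
j = 24 (j = (13 + 6) + (2 + 3) = 19 + 5 = 24)
(2*8)*j = (2*8)*24 = 16*24 = 384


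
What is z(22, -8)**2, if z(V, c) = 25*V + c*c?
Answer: 376996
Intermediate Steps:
z(V, c) = c**2 + 25*V (z(V, c) = 25*V + c**2 = c**2 + 25*V)
z(22, -8)**2 = ((-8)**2 + 25*22)**2 = (64 + 550)**2 = 614**2 = 376996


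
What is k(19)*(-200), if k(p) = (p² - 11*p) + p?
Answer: -34200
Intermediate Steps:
k(p) = p² - 10*p
k(19)*(-200) = (19*(-10 + 19))*(-200) = (19*9)*(-200) = 171*(-200) = -34200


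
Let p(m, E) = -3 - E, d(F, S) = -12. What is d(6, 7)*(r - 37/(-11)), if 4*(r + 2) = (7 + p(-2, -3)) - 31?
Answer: 612/11 ≈ 55.636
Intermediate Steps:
r = -8 (r = -2 + ((7 + (-3 - 1*(-3))) - 31)/4 = -2 + ((7 + (-3 + 3)) - 31)/4 = -2 + ((7 + 0) - 31)/4 = -2 + (7 - 31)/4 = -2 + (1/4)*(-24) = -2 - 6 = -8)
d(6, 7)*(r - 37/(-11)) = -12*(-8 - 37/(-11)) = -12*(-8 - 37*(-1/11)) = -12*(-8 + 37/11) = -12*(-51/11) = 612/11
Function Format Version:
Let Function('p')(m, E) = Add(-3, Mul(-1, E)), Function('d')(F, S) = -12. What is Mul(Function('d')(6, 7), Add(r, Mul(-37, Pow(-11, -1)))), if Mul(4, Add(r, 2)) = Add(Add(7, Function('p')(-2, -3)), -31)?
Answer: Rational(612, 11) ≈ 55.636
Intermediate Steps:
r = -8 (r = Add(-2, Mul(Rational(1, 4), Add(Add(7, Add(-3, Mul(-1, -3))), -31))) = Add(-2, Mul(Rational(1, 4), Add(Add(7, Add(-3, 3)), -31))) = Add(-2, Mul(Rational(1, 4), Add(Add(7, 0), -31))) = Add(-2, Mul(Rational(1, 4), Add(7, -31))) = Add(-2, Mul(Rational(1, 4), -24)) = Add(-2, -6) = -8)
Mul(Function('d')(6, 7), Add(r, Mul(-37, Pow(-11, -1)))) = Mul(-12, Add(-8, Mul(-37, Pow(-11, -1)))) = Mul(-12, Add(-8, Mul(-37, Rational(-1, 11)))) = Mul(-12, Add(-8, Rational(37, 11))) = Mul(-12, Rational(-51, 11)) = Rational(612, 11)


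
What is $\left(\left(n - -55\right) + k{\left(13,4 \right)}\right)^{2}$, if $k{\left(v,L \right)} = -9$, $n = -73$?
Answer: $729$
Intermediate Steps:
$\left(\left(n - -55\right) + k{\left(13,4 \right)}\right)^{2} = \left(\left(-73 - -55\right) - 9\right)^{2} = \left(\left(-73 + 55\right) - 9\right)^{2} = \left(-18 - 9\right)^{2} = \left(-27\right)^{2} = 729$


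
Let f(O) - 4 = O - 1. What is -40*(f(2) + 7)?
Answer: -480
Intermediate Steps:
f(O) = 3 + O (f(O) = 4 + (O - 1) = 4 + (-1 + O) = 3 + O)
-40*(f(2) + 7) = -40*((3 + 2) + 7) = -40*(5 + 7) = -40*12 = -480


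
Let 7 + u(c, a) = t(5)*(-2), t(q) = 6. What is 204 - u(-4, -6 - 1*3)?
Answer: 223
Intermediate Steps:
u(c, a) = -19 (u(c, a) = -7 + 6*(-2) = -7 - 12 = -19)
204 - u(-4, -6 - 1*3) = 204 - 1*(-19) = 204 + 19 = 223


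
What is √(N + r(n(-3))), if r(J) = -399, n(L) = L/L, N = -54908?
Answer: I*√55307 ≈ 235.17*I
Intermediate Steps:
n(L) = 1
√(N + r(n(-3))) = √(-54908 - 399) = √(-55307) = I*√55307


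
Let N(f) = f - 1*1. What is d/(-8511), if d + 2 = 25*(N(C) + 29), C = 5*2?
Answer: -316/2837 ≈ -0.11139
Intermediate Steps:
C = 10
N(f) = -1 + f (N(f) = f - 1 = -1 + f)
d = 948 (d = -2 + 25*((-1 + 10) + 29) = -2 + 25*(9 + 29) = -2 + 25*38 = -2 + 950 = 948)
d/(-8511) = 948/(-8511) = 948*(-1/8511) = -316/2837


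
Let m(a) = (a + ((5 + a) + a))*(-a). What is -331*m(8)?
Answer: 76792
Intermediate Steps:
m(a) = -a*(5 + 3*a) (m(a) = (a + (5 + 2*a))*(-a) = (5 + 3*a)*(-a) = -a*(5 + 3*a))
-331*m(8) = -(-331)*8*(5 + 3*8) = -(-331)*8*(5 + 24) = -(-331)*8*29 = -331*(-232) = 76792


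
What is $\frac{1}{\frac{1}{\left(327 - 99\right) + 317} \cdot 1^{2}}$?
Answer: $545$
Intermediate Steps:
$\frac{1}{\frac{1}{\left(327 - 99\right) + 317} \cdot 1^{2}} = \frac{1}{\frac{1}{228 + 317} \cdot 1} = \frac{1}{\frac{1}{545} \cdot 1} = \frac{1}{\frac{1}{545}} = 545$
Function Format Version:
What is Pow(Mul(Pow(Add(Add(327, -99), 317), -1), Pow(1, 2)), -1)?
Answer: 545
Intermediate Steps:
Pow(Mul(Pow(Add(Add(327, -99), 317), -1), Pow(1, 2)), -1) = Pow(Mul(Pow(Add(228, 317), -1), 1), -1) = Pow(Mul(Pow(545, -1), 1), -1) = Pow(Mul(Rational(1, 545), 1), -1) = Pow(Rational(1, 545), -1) = 545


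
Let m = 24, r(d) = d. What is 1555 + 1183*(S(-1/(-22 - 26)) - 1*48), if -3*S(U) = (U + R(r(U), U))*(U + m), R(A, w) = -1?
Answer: -317634895/6912 ≈ -45954.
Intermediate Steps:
S(U) = -(-1 + U)*(24 + U)/3 (S(U) = -(U - 1)*(U + 24)/3 = -(-1 + U)*(24 + U)/3)
1555 + 1183*(S(-1/(-22 - 26)) - 1*48) = 1555 + 1183*((8 - (-23)/(3*(-22 - 26)) - 1/(3*(-22 - 26)**2)) - 1*48) = 1555 + 1183*((8 - (-23)/(3*(-48)) - (-1/(-48))**2/3) - 48) = 1555 + 1183*((8 - (-23)*(-1)/(3*48) - (-1*(-1/48))**2/3) - 48) = 1555 + 1183*((8 - 23/3*1/48 - (1/48)**2/3) - 48) = 1555 + 1183*((8 - 23/144 - 1/3*1/2304) - 48) = 1555 + 1183*((8 - 23/144 - 1/6912) - 48) = 1555 + 1183*(54191/6912 - 48) = 1555 + 1183*(-277585/6912) = 1555 - 328383055/6912 = -317634895/6912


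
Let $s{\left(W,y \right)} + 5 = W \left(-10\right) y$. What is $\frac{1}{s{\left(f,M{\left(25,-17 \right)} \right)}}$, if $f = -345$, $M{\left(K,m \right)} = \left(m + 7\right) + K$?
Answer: $\frac{1}{51745} \approx 1.9326 \cdot 10^{-5}$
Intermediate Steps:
$M{\left(K,m \right)} = 7 + K + m$ ($M{\left(K,m \right)} = \left(7 + m\right) + K = 7 + K + m$)
$s{\left(W,y \right)} = -5 - 10 W y$ ($s{\left(W,y \right)} = -5 + W \left(-10\right) y = -5 + - 10 W y = -5 - 10 W y$)
$\frac{1}{s{\left(f,M{\left(25,-17 \right)} \right)}} = \frac{1}{-5 - - 3450 \left(7 + 25 - 17\right)} = \frac{1}{-5 - \left(-3450\right) 15} = \frac{1}{-5 + 51750} = \frac{1}{51745}$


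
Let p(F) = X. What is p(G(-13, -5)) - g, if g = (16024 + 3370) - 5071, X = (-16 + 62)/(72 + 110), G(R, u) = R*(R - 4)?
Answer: -1303370/91 ≈ -14323.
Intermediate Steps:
G(R, u) = R*(-4 + R)
X = 23/91 (X = 46/182 = 46*(1/182) = 23/91 ≈ 0.25275)
g = 14323 (g = 19394 - 5071 = 14323)
p(F) = 23/91
p(G(-13, -5)) - g = 23/91 - 1*14323 = 23/91 - 14323 = -1303370/91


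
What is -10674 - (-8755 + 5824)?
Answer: -7743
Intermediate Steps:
-10674 - (-8755 + 5824) = -10674 - 1*(-2931) = -10674 + 2931 = -7743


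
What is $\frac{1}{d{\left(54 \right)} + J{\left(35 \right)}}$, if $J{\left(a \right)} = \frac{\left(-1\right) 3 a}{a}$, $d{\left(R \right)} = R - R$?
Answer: $- \frac{1}{3} \approx -0.33333$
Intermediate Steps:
$d{\left(R \right)} = 0$
$J{\left(a \right)} = -3$ ($J{\left(a \right)} = \frac{\left(-3\right) a}{a} = -3$)
$\frac{1}{d{\left(54 \right)} + J{\left(35 \right)}} = \frac{1}{0 - 3} = \frac{1}{-3} = - \frac{1}{3}$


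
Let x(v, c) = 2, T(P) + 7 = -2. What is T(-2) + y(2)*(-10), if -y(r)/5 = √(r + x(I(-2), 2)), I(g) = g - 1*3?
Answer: 91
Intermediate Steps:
T(P) = -9 (T(P) = -7 - 2 = -9)
I(g) = -3 + g (I(g) = g - 3 = -3 + g)
y(r) = -5*√(2 + r) (y(r) = -5*√(r + 2) = -5*√(2 + r))
T(-2) + y(2)*(-10) = -9 - 5*√(2 + 2)*(-10) = -9 - 5*√4*(-10) = -9 - 5*2*(-10) = -9 - 10*(-10) = -9 + 100 = 91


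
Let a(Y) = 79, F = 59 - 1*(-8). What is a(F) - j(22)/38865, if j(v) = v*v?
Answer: 3069851/38865 ≈ 78.988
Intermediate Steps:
F = 67 (F = 59 + 8 = 67)
j(v) = v²
a(F) - j(22)/38865 = 79 - 22²/38865 = 79 - 484/38865 = 3069851/38865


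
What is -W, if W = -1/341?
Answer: 1/341 ≈ 0.0029326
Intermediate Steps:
W = -1/341 (W = -1*1/341 = -1/341 ≈ -0.0029326)
-W = -1*(-1/341) = 1/341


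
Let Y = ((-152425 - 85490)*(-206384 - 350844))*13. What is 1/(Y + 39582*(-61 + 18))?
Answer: 1/1723445993034 ≈ 5.8023e-13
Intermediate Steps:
Y = 1723447695060 (Y = -237915*(-557228)*13 = 132572899620*13 = 1723447695060)
1/(Y + 39582*(-61 + 18)) = 1/(1723447695060 + 39582*(-61 + 18)) = 1/(1723447695060 + 39582*(-43)) = 1/(1723447695060 - 1702026) = 1/1723445993034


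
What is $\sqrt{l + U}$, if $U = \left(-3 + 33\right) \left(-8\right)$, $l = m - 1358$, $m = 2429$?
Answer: $\sqrt{831} \approx 28.827$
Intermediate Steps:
$l = 1071$ ($l = 2429 - 1358 = 1071$)
$U = -240$ ($U = 30 \left(-8\right) = -240$)
$\sqrt{l + U} = \sqrt{1071 - 240} = \sqrt{831}$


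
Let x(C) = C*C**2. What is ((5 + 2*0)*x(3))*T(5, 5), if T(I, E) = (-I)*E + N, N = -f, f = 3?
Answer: -3780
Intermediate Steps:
N = -3 (N = -1*3 = -3)
T(I, E) = -3 - E*I (T(I, E) = (-I)*E - 3 = -E*I - 3 = -3 - E*I)
x(C) = C**3
((5 + 2*0)*x(3))*T(5, 5) = ((5 + 2*0)*3**3)*(-3 - 1*5*5) = ((5 + 0)*27)*(-3 - 25) = (5*27)*(-28) = 135*(-28) = -3780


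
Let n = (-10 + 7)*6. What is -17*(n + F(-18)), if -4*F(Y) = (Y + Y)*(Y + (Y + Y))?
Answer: 8568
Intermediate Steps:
F(Y) = -3*Y²/2 (F(Y) = -(Y + Y)*(Y + (Y + Y))/4 = -2*Y*(Y + 2*Y)/4 = -2*Y*3*Y/4 = -3*Y²/2)
n = -18 (n = -3*6 = -18)
-17*(n + F(-18)) = -17*(-18 - 3/2*(-18)²) = -17*(-18 - 3/2*324) = -17*(-18 - 486) = -17*(-504) = 8568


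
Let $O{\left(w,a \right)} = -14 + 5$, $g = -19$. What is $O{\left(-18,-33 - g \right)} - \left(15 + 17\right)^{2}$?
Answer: $-1033$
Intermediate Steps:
$O{\left(w,a \right)} = -9$
$O{\left(-18,-33 - g \right)} - \left(15 + 17\right)^{2} = -9 - \left(15 + 17\right)^{2} = -9 - 32^{2} = -9 - 1024 = -1033$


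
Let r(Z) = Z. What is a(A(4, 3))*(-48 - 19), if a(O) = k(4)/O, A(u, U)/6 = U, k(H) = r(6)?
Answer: -67/3 ≈ -22.333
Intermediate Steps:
k(H) = 6
A(u, U) = 6*U
a(O) = 6/O
a(A(4, 3))*(-48 - 19) = (6/((6*3)))*(-48 - 19) = (6/18)*(-67) = (6*(1/18))*(-67) = (⅓)*(-67) = -67/3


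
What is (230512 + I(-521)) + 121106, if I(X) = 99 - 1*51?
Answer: 351666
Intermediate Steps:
I(X) = 48 (I(X) = 99 - 51 = 48)
(230512 + I(-521)) + 121106 = (230512 + 48) + 121106 = 230560 + 121106 = 351666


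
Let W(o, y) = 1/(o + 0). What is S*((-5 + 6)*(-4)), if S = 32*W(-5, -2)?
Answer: 128/5 ≈ 25.600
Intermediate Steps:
W(o, y) = 1/o
S = -32/5 (S = 32/(-5) = 32*(-⅕) = -32/5 ≈ -6.4000)
S*((-5 + 6)*(-4)) = -32*(-5 + 6)*(-4)/5 = -32*(-4)/5 = -32/5*(-4) = 128/5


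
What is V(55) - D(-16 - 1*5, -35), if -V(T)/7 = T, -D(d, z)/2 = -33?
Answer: -451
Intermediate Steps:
D(d, z) = 66 (D(d, z) = -2*(-33) = 66)
V(T) = -7*T
V(55) - D(-16 - 1*5, -35) = -7*55 - 1*66 = -385 - 66 = -451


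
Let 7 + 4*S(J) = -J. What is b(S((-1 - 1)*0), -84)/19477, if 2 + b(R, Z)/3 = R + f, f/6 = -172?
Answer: -12429/77908 ≈ -0.15953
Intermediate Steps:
f = -1032 (f = 6*(-172) = -1032)
S(J) = -7/4 - J/4 (S(J) = -7/4 + (-J)/4 = -7/4 - J/4)
b(R, Z) = -3102 + 3*R (b(R, Z) = -6 + 3*(R - 1032) = -6 + 3*(-1032 + R) = -6 + (-3096 + 3*R) = -3102 + 3*R)
b(S((-1 - 1)*0), -84)/19477 = (-3102 + 3*(-7/4 - (-1 - 1)*0/4))/19477 = (-3102 + 3*(-7/4 - (-1)*0/2))*(1/19477) = (-3102 + 3*(-7/4 - ¼*0))*(1/19477) = (-3102 + 3*(-7/4 + 0))*(1/19477) = (-3102 + 3*(-7/4))*(1/19477) = (-3102 - 21/4)*(1/19477) = -12429/4*1/19477 = -12429/77908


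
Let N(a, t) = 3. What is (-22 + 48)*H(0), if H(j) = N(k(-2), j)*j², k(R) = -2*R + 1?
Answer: 0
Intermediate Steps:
k(R) = 1 - 2*R
H(j) = 3*j²
(-22 + 48)*H(0) = (-22 + 48)*(3*0²) = 26*(3*0) = 26*0 = 0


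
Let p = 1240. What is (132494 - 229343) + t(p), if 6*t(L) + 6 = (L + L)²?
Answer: 2784650/3 ≈ 9.2822e+5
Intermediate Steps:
t(L) = -1 + 2*L²/3 (t(L) = -1 + (L + L)²/6 = -1 + (2*L)²/6 = -1 + (4*L²)/6 = -1 + 2*L²/3)
(132494 - 229343) + t(p) = (132494 - 229343) + (-1 + (⅔)*1240²) = -96849 + (-1 + (⅔)*1537600) = -96849 + (-1 + 3075200/3) = -96849 + 3075197/3 = 2784650/3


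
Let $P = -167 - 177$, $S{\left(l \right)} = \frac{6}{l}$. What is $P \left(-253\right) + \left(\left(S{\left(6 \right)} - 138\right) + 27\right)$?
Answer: $86922$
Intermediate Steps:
$P = -344$ ($P = -167 - 177 = -344$)
$P \left(-253\right) + \left(\left(S{\left(6 \right)} - 138\right) + 27\right) = \left(-344\right) \left(-253\right) + \left(\left(\frac{6}{6} - 138\right) + 27\right) = 87032 + \left(\left(6 \cdot \frac{1}{6} - 138\right) + 27\right) = 87032 + \left(\left(1 - 138\right) + 27\right) = 87032 + \left(-137 + 27\right) = 87032 - 110 = 86922$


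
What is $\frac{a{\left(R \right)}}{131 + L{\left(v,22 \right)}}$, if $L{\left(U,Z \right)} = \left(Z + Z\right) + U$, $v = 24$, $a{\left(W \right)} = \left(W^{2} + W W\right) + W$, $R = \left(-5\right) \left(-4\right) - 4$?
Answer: $\frac{528}{199} \approx 2.6533$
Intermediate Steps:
$R = 16$ ($R = 20 - 4 = 16$)
$a{\left(W \right)} = W + 2 W^{2}$ ($a{\left(W \right)} = \left(W^{2} + W^{2}\right) + W = 2 W^{2} + W = W + 2 W^{2}$)
$L{\left(U,Z \right)} = U + 2 Z$ ($L{\left(U,Z \right)} = 2 Z + U = U + 2 Z$)
$\frac{a{\left(R \right)}}{131 + L{\left(v,22 \right)}} = \frac{16 \left(1 + 2 \cdot 16\right)}{131 + \left(24 + 2 \cdot 22\right)} = \frac{16 \left(1 + 32\right)}{131 + \left(24 + 44\right)} = \frac{16 \cdot 33}{131 + 68} = \frac{528}{199}$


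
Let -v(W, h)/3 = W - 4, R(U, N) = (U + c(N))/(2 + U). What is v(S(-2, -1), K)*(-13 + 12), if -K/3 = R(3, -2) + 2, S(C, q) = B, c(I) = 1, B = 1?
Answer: -9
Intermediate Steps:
S(C, q) = 1
R(U, N) = (1 + U)/(2 + U) (R(U, N) = (U + 1)/(2 + U) = (1 + U)/(2 + U))
K = -42/5 (K = -3*((1 + 3)/(2 + 3) + 2) = -3*(4/5 + 2) = -3*14/5 = -42/5 ≈ -8.4000)
v(W, h) = 12 - 3*W (v(W, h) = -3*(W - 4) = -3*(-4 + W) = 12 - 3*W)
v(S(-2, -1), K)*(-13 + 12) = (12 - 3*1)*(-13 + 12) = (12 - 3)*(-1) = 9*(-1) = -9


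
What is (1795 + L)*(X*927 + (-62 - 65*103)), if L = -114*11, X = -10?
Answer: -8670607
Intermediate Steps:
L = -1254
(1795 + L)*(X*927 + (-62 - 65*103)) = (1795 - 1254)*(-10*927 + (-62 - 65*103)) = 541*(-9270 + (-62 - 6695)) = 541*(-9270 - 6757) = 541*(-16027) = -8670607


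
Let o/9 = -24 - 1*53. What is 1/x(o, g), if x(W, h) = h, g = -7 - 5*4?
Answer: -1/27 ≈ -0.037037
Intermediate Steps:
o = -693 (o = 9*(-24 - 1*53) = 9*(-24 - 53) = 9*(-77) = -693)
g = -27 (g = -7 - 20 = -27)
1/x(o, g) = 1/(-27) = -1/27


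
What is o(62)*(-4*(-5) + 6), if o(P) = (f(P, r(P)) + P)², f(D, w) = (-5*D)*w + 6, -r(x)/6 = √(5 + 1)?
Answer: 539817824 + 6576960*√6 ≈ 5.5593e+8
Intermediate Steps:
r(x) = -6*√6 (r(x) = -6*√(5 + 1) = -6*√6)
f(D, w) = 6 - 5*D*w (f(D, w) = -5*D*w + 6 = 6 - 5*D*w)
o(P) = (6 + P + 30*P*√6)² (o(P) = ((6 - 5*P*(-6*√6)) + P)² = ((6 + 30*P*√6) + P)² = (6 + P + 30*P*√6)²)
o(62)*(-4*(-5) + 6) = (6 + 62 + 30*62*√6)²*(-4*(-5) + 6) = (6 + 62 + 1860*√6)²*(20 + 6) = (68 + 1860*√6)²*26 = 26*(68 + 1860*√6)²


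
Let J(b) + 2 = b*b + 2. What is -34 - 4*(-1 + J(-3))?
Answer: -66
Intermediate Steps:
J(b) = b**2 (J(b) = -2 + (b*b + 2) = -2 + (b**2 + 2) = -2 + (2 + b**2) = b**2)
-34 - 4*(-1 + J(-3)) = -34 - 4*(-1 + (-3)**2) = -34 - 4*(-1 + 9) = -34 - 4*8 = -34 - 32 = -66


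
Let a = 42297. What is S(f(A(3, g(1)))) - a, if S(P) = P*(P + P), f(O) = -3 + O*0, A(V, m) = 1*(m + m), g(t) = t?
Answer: -42279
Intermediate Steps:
A(V, m) = 2*m (A(V, m) = 1*(2*m) = 2*m)
f(O) = -3 (f(O) = -3 + 0 = -3)
S(P) = 2*P² (S(P) = P*(2*P) = 2*P²)
S(f(A(3, g(1)))) - a = 2*(-3)² - 1*42297 = 2*9 - 42297 = 18 - 42297 = -42279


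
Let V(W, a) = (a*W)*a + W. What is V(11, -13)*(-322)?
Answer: -602140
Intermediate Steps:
V(W, a) = W + W*a² (V(W, a) = (W*a)*a + W = W*a² + W = W + W*a²)
V(11, -13)*(-322) = (11*(1 + (-13)²))*(-322) = (11*(1 + 169))*(-322) = (11*170)*(-322) = 1870*(-322) = -602140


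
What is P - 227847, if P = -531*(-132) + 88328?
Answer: -69427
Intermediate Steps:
P = 158420 (P = 70092 + 88328 = 158420)
P - 227847 = 158420 - 227847 = -69427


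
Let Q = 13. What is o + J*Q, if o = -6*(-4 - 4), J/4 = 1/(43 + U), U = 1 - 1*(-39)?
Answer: 4036/83 ≈ 48.627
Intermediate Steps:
U = 40 (U = 1 + 39 = 40)
J = 4/83 (J = 4/(43 + 40) = 4/83 ≈ 0.048193)
o = 48 (o = -6*(-8) = 48)
o + J*Q = 48 + (4/83)*13 = 48 + 52/83 = 4036/83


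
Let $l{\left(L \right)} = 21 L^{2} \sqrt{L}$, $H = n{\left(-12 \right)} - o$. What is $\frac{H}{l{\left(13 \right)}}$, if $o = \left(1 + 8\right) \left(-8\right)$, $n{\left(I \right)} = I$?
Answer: $\frac{20 \sqrt{13}}{15379} \approx 0.0046889$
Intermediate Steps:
$o = -72$ ($o = 9 \left(-8\right) = -72$)
$H = 60$ ($H = -12 - -72 = -12 + 72 = 60$)
$l{\left(L \right)} = 21 L^{\frac{5}{2}}$
$\frac{H}{l{\left(13 \right)}} = \frac{60}{21 \cdot 13^{\frac{5}{2}}} = \frac{60}{21 \cdot 169 \sqrt{13}} = \frac{60}{3549 \sqrt{13}} = 60 \frac{\sqrt{13}}{46137} = \frac{20 \sqrt{13}}{15379}$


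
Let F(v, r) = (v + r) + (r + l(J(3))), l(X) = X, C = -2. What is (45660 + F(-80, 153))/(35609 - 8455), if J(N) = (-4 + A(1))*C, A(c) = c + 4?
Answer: 22942/13577 ≈ 1.6898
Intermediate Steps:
A(c) = 4 + c
J(N) = -2 (J(N) = (-4 + (4 + 1))*(-2) = (-4 + 5)*(-2) = 1*(-2) = -2)
F(v, r) = -2 + v + 2*r (F(v, r) = (v + r) + (r - 2) = (r + v) + (-2 + r) = -2 + v + 2*r)
(45660 + F(-80, 153))/(35609 - 8455) = (45660 + (-2 - 80 + 2*153))/(35609 - 8455) = (45660 + (-2 - 80 + 306))/27154 = (45660 + 224)*(1/27154) = 45884*(1/27154) = 22942/13577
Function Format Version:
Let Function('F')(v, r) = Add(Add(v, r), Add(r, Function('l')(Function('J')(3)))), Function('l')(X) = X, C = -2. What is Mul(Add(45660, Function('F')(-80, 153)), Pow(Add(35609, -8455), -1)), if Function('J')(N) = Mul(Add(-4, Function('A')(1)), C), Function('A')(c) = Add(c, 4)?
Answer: Rational(22942, 13577) ≈ 1.6898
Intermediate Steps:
Function('A')(c) = Add(4, c)
Function('J')(N) = -2 (Function('J')(N) = Mul(Add(-4, Add(4, 1)), -2) = Mul(Add(-4, 5), -2) = Mul(1, -2) = -2)
Function('F')(v, r) = Add(-2, v, Mul(2, r)) (Function('F')(v, r) = Add(Add(v, r), Add(r, -2)) = Add(Add(r, v), Add(-2, r)) = Add(-2, v, Mul(2, r)))
Mul(Add(45660, Function('F')(-80, 153)), Pow(Add(35609, -8455), -1)) = Mul(Add(45660, Add(-2, -80, Mul(2, 153))), Pow(Add(35609, -8455), -1)) = Mul(Add(45660, Add(-2, -80, 306)), Pow(27154, -1)) = Mul(Add(45660, 224), Rational(1, 27154)) = Mul(45884, Rational(1, 27154)) = Rational(22942, 13577)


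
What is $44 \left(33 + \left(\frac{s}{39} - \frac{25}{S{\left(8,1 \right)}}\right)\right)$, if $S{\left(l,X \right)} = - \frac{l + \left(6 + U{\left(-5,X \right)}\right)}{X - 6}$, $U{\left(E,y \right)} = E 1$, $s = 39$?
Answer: $\frac{7964}{9} \approx 884.89$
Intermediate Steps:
$U{\left(E,y \right)} = E$
$S{\left(l,X \right)} = - \frac{1 + l}{-6 + X}$ ($S{\left(l,X \right)} = - \frac{l + \left(6 - 5\right)}{X - 6} = - \frac{l + 1}{-6 + X} = - \frac{1 + l}{-6 + X}$)
$44 \left(33 + \left(\frac{s}{39} - \frac{25}{S{\left(8,1 \right)}}\right)\right) = 44 \left(33 + \left(\frac{39}{39} - \frac{25}{\frac{1}{-6 + 1} \left(-1 - 8\right)}\right)\right) = 44 \left(33 + \left(39 \cdot \frac{1}{39} - \frac{25}{\frac{1}{-5} \left(-1 - 8\right)}\right)\right) = 44 \left(33 + \left(1 - \frac{25}{\left(- \frac{1}{5}\right) \left(-9\right)}\right)\right) = 44 \left(33 + \left(1 - \frac{25}{\frac{9}{5}}\right)\right) = 44 \left(33 + \left(1 - \frac{125}{9}\right)\right) = 44 \left(33 - \frac{116}{9}\right) = 44 \cdot \frac{181}{9} = \frac{7964}{9}$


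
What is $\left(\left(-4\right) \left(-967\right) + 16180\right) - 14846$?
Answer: $5202$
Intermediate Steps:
$\left(\left(-4\right) \left(-967\right) + 16180\right) - 14846 = \left(3868 + 16180\right) - 14846 = 20048 - 14846 = 5202$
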